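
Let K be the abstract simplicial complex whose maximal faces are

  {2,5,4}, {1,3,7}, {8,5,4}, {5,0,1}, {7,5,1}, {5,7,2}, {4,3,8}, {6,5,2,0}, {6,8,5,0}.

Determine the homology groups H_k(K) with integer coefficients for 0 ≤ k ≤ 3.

H_0 = Z,  H_1 = Z,  H_2 = 0,  H_3 = 0.

Fix the vertex order 0 < 1 < 2 < 3 < 4 < 5 < 6 < 7 < 8 and write every simplex with vertices in increasing order. Then dim K = 3 and the simplices of K are:

  0-simplices (9): [0], [1], [2], [3], [4], [5], [6], [7], [8]
  1-simplices (21): [0,1], [0,2], [0,5], [0,6], [0,8], [1,3], [1,5], [1,7], [2,4], [2,5], [2,6], [2,7], [3,4], [3,7], [3,8], [4,5], [4,8], [5,6], [5,7], [5,8], [6,8]
  2-simplices (14): [0,1,5], [0,2,5], [0,2,6], [0,5,6], [0,5,8], [0,6,8], [1,3,7], [1,5,7], [2,4,5], [2,5,6], [2,5,7], [3,4,8], [4,5,8], [5,6,8]
  3-simplices (2): [0,2,5,6], [0,5,6,8]

Hence C_0 ≅ Z^9, C_1 ≅ Z^21, C_2 ≅ Z^14, C_3 ≅ Z^2.

The boundary map ∂_1: C_1 → C_0 is given by ∂[p,q] = [q] − [p]. For instance
  ∂[3,7] = [7] − [3].
The 9×21 boundary matrix has rank 8 and Smith normal form diag(1,1,1,1,1,1,1,1).

Boundary ∂_2: C_2 → C_1 acts by ∂[p,q,r] = [q,r] − [p,r] + [p,q]. For instance
  ∂[1,5,7] = [5,7] − [1,7] + [1,5],
  ∂[3,4,8] = [4,8] − [3,8] + [3,4].
The resulting 21×14 matrix has rank 12, and its Smith normal form has invariant factors (1,1,1,1,1,1,1,1,1,1,1,1).

∂_3: C_3 → C_2 sends each 3-simplex σ to the alternating sum Σ_i (−1)^i (σ with its i-th vertex removed). For instance
  ∂[0,5,6,8] = [5,6,8] − [0,6,8] + [0,5,8] − [0,5,6],
  ∂[0,2,5,6] = [2,5,6] − [0,5,6] + [0,2,6] − [0,2,5].
The resulting 14×2 matrix has rank 2, and its Smith normal form has invariant factors (1,1).

Computing H_k = (kernel of ∂_k) / (image of ∂_{k+1}):

  H_0: rank C_0 − rank ∂_1 = 9 − 8 = 1, and the invariant factors of ∂_1 are all 1, so H_0 = Z.
  H_1: rank ker ∂_1 − rank ∂_2 = (21 − 8) − 12 = 1, and the invariant factors of ∂_2 are all 1, so H_1 = Z.
  H_2: rank ker ∂_2 − rank ∂_3 = (14 − 12) − 2 = 0, and the invariant factors of ∂_3 are all 1, so H_2 = 0.
  H_3: rank ker ∂_3 − rank ∂_4 = (2 − 2) − 0 = 0, and there is no ∂_4, so H_3 = 0.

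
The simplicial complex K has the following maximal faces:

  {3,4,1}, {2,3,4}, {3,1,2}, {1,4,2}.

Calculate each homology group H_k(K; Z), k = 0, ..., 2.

Fix the vertex order 1 < 2 < 3 < 4 and write every simplex with vertices in increasing order. Then dim K = 2 and the simplices of K are:

  0-simplices (4): [1], [2], [3], [4]
  1-simplices (6): [1,2], [1,3], [1,4], [2,3], [2,4], [3,4]
  2-simplices (4): [1,2,3], [1,2,4], [1,3,4], [2,3,4]

Hence C_0 ≅ Z^4, C_1 ≅ Z^6, C_2 ≅ Z^4.

The boundary map ∂_1: C_1 → C_0 is given by ∂[p,q] = [q] − [p].
The resulting 4×6 matrix has rank 3, and its Smith normal form has invariant factors (1,1,1).

Boundary ∂_2: C_2 → C_1 acts by ∂[p,q,r] = [q,r] − [p,r] + [p,q]. For instance
  ∂[2,3,4] = [3,4] − [2,4] + [2,3],
  ∂[1,3,4] = [3,4] − [1,4] + [1,3].
This gives a 6×4 integer matrix of rank 3; reducing to Smith normal form yields diagonal entries (1,1,1).

From H_k ≅ ker(∂_k) / im(∂_{k+1}) we obtain:

  H_0: rank C_0 − rank ∂_1 = 4 − 3 = 1, and the invariant factors of ∂_1 are all 1, so H_0 = Z.
  H_1: rank ker ∂_1 − rank ∂_2 = (6 − 3) − 3 = 0, and the invariant factors of ∂_2 are all 1, so H_1 = 0.
  H_2: rank ker ∂_2 − rank ∂_3 = (4 − 3) − 0 = 1, and there is no ∂_3, so H_2 = Z.

As a check, the Euler characteristic is 4 − 6 + 4 = 2, which agrees with 1 − 0 + 1 = 2.

H_0 ≅ Z,  H_1 = 0,  H_2 ≅ Z.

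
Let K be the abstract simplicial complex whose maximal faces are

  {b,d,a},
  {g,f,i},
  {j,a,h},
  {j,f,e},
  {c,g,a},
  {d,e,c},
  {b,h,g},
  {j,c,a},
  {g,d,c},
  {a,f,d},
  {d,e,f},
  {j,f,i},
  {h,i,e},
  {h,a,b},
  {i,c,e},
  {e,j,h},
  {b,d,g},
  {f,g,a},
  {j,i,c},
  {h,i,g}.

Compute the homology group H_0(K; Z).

H_0 = Z.

We work with the vertex ordering a < b < c < d < e < f < g < h < i < j. The simplices of K, each written with vertices in increasing order, are:

  0-simplices (10): a, b, c, d, e, f, g, h, i, j
  1-simplices (30): ab, ac, ad, af, ag, ah, aj, bd, bg, bh, cd, ce, cg, ci, cj, de, df, dg, ef, eh, ei, ej, fg, fi, fj, gh, gi, hi, hj, ij
  2-simplices (20): abd, abh, acg, acj, adf, afg, ahj, bdg, bgh, cde, cdg, cei, cij, def, efj, ehi, ehj, fgi, fij, ghi

giving chain groups C_0 ≅ Z^10, C_1 ≅ Z^30, C_2 ≅ Z^20.

∂_1: C_1 → C_0 sends each edge [p,q] (with p < q) to q − p. For instance
  ∂aj = j − a.
This gives a 10×30 integer matrix of rank 9; reducing to Smith normal form yields diagonal entries (1,1,1,1,1,1,1,1,1).

Boundary ∂_2: C_2 → C_1 sends each 2-simplex [p,q,r] to [q,r] − [p,r] + [p,q]. For instance
  ∂ehj = hj − ej + eh,
  ∂cei = ei − ci + ce.
As a 30×20 matrix over Z this has rank 20, with invariant factors (1,1,1,1,1,1,1,1,1,1,1,1,1,1,1,1,1,1,1,2).

Reading off H_k = ker ∂_k / im ∂_{k+1}:

  H_0: rank C_0 − rank ∂_1 = 10 − 9 = 1, and the invariant factors of ∂_1 are all 1, so H_0 = Z.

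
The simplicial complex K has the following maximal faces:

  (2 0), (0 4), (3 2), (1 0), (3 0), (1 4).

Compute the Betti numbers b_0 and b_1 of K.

K has 5 vertices, 6 edges.
rank ∂_0 = 0, rank ∂_1 = 4 ⇒ b_0 = 5 − 0 − 4 = 1; all invariant factors of ∂_1 are 1 so no torsion. So H_0 ≅ Z.
rank ∂_1 = 4, rank ∂_2 = 0 ⇒ b_1 = 6 − 4 − 0 = 2. So H_1 ≅ Z^2.

b_0 = 1, b_1 = 2.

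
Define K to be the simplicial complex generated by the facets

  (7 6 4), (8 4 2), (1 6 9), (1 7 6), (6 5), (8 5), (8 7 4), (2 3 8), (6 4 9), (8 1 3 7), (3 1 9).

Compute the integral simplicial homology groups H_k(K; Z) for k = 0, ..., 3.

Take the total order 1 < 2 < 3 < 4 < 5 < 6 < 7 < 8 < 9 on the vertex set. Then K (dimension 3) consists of the simplices:

  0-simplices (9): [1], [2], [3], [4], [5], [6], [7], [8], [9]
  1-simplices (20): [1,3], [1,6], [1,7], [1,8], [1,9], [2,3], [2,4], [2,8], [3,7], [3,8], [3,9], [4,6], [4,7], [4,8], [4,9], [5,6], [5,8], [6,7], [6,9], [7,8]
  2-simplices (12): [1,3,7], [1,3,8], [1,3,9], [1,6,7], [1,6,9], [1,7,8], [2,3,8], [2,4,8], [3,7,8], [4,6,7], [4,6,9], [4,7,8]
  3-simplices (1): [1,3,7,8]

so the chain groups are C_0 ≅ Z^9, C_1 ≅ Z^20, C_2 ≅ Z^12, C_3 ≅ Z^1.

The boundary map ∂_1: C_1 → C_0 maps an edge to its endpoints' difference, ∂[p,q] = q − p. For instance
  ∂[1,6] = [6] − [1].
The resulting 9×20 matrix has rank 8, and its Smith normal form has invariant factors (1,1,1,1,1,1,1,1).

∂_2: C_2 → C_1 sends each 2-simplex [p,q,r] to [q,r] − [p,r] + [p,q]. For instance
  ∂[1,3,8] = [3,8] − [1,8] + [1,3],
  ∂[3,7,8] = [7,8] − [3,8] + [3,7].
As a 20×12 matrix over Z this has rank 11, with invariant factors (1,1,1,1,1,1,1,1,1,1,1).

∂_3: C_3 → C_2 sends each 3-simplex σ to the alternating sum Σ_i (−1)^i (σ with its i-th vertex removed). For instance
  ∂[1,3,7,8] = [3,7,8] − [1,7,8] + [1,3,8] − [1,3,7].
As a 12×1 matrix over Z this has rank 1, with invariant factors (1).

Reading off H_k = ker ∂_k / im ∂_{k+1}:

  H_0: rank C_0 − rank ∂_1 = 9 − 8 = 1, and the invariant factors of ∂_1 are all 1, so H_0 = Z.
  H_1: rank ker ∂_1 − rank ∂_2 = (20 − 8) − 11 = 1, and the invariant factors of ∂_2 are all 1, so H_1 = Z.
  H_2: rank ker ∂_2 − rank ∂_3 = (12 − 11) − 1 = 0, and the invariant factors of ∂_3 are all 1, so H_2 = 0.
  H_3: rank ker ∂_3 − rank ∂_4 = (1 − 1) − 0 = 0, and there is no ∂_4, so H_3 = 0.

H_0 ≅ Z,  H_1 ≅ Z,  H_2 = 0,  H_3 = 0.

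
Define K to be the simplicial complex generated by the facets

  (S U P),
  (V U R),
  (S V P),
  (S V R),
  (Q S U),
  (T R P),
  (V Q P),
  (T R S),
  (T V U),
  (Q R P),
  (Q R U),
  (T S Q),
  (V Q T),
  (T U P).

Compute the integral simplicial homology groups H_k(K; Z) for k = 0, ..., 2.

We work with the vertex ordering P < Q < R < S < T < U < V. The simplices of K, each written with vertices in increasing order, are:

  0-simplices (7): P, Q, R, S, T, U, V
  1-simplices (21): PQ, PR, PS, PT, PU, PV, QR, QS, QT, QU, QV, RS, RT, RU, RV, ST, SU, SV, TU, TV, UV
  2-simplices (14): PQR, PQV, PRT, PSU, PSV, PTU, QRU, QST, QSU, QTV, RST, RSV, RUV, TUV

Hence C_0 ≅ Z^7, C_1 ≅ Z^21, C_2 ≅ Z^14.

The boundary map ∂_1: C_1 → C_0 sends each edge [p,q] (with p < q) to q − p. For instance
  ∂PQ = Q − P.
The 7×21 boundary matrix has rank 6 and Smith normal form diag(1,1,1,1,1,1).

Boundary ∂_2: C_2 → C_1 acts by ∂[p,q,r] = [q,r] − [p,r] + [p,q]. For instance
  ∂RUV = UV − RV + RU,
  ∂PQV = QV − PV + PQ.
As a 21×14 matrix over Z this has rank 13, with invariant factors (1,1,1,1,1,1,1,1,1,1,1,1,1).

Reading off H_k = ker ∂_k / im ∂_{k+1}:

  H_0: rank C_0 − rank ∂_1 = 7 − 6 = 1, and the invariant factors of ∂_1 are all 1, so H_0 = Z.
  H_1: rank ker ∂_1 − rank ∂_2 = (21 − 6) − 13 = 2, and the invariant factors of ∂_2 are all 1, so H_1 = Z^2.
  H_2: rank ker ∂_2 − rank ∂_3 = (14 − 13) − 0 = 1, and there is no ∂_3, so H_2 = Z.

H_0 ≅ Z,  H_1 ≅ Z^2,  H_2 ≅ Z.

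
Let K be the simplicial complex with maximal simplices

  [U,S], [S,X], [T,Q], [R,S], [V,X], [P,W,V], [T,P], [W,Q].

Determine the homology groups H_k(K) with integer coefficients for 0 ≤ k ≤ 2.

Take the total order P < Q < R < S < T < U < V < W < X on the vertex set. Then K (dimension 2) consists of the simplices:

  0-simplices (9): P, Q, R, S, T, U, V, W, X
  1-simplices (10): PT, PV, PW, QT, QW, RS, SU, SX, VW, VX
  2-simplices (1): PVW

Hence C_0 ≅ Z^9, C_1 ≅ Z^10, C_2 ≅ Z^1.

∂_1: C_1 → C_0 maps an edge to its endpoints' difference, ∂[p,q] = q − p. For instance
  ∂VX = X − V.
The resulting 9×10 matrix has rank 8, and its Smith normal form has invariant factors (1,1,1,1,1,1,1,1).

Boundary ∂_2: C_2 → C_1 sends each 2-simplex [p,q,r] to [q,r] − [p,r] + [p,q]. For instance
  ∂PVW = VW − PW + PV.
The 10×1 boundary matrix has rank 1 and Smith normal form diag(1).

Now H_k = ker ∂_k / im ∂_{k+1}, so:

  H_0: rank C_0 − rank ∂_1 = 9 − 8 = 1, and the invariant factors of ∂_1 are all 1, so H_0 ≅ Z.
  H_1: rank ker ∂_1 − rank ∂_2 = (10 − 8) − 1 = 1, and the invariant factors of ∂_2 are all 1, so H_1 ≅ Z.
  H_2: rank ker ∂_2 − rank ∂_3 = (1 − 1) − 0 = 0, and there is no ∂_3, so H_2 ≅ 0.

H_0 ≅ Z,  H_1 ≅ Z,  H_2 = 0.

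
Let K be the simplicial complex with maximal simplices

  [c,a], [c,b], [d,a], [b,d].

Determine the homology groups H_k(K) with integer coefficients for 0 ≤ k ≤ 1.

We work with the vertex ordering a < b < c < d. The simplices of K, each written with vertices in increasing order, are:

  0-simplices (4): a, b, c, d
  1-simplices (4): ac, ad, bc, bd

Hence C_0 ≅ Z^4, C_1 ≅ Z^4.

∂_1: C_1 → C_0 is given by ∂[p,q] = [q] − [p].
This gives a 4×4 integer matrix of rank 3; reducing to Smith normal form yields diagonal entries (1,1,1).

Reading off H_k = ker ∂_k / im ∂_{k+1}:

  H_0: rank C_0 − rank ∂_1 = 4 − 3 = 1, and the invariant factors of ∂_1 are all 1, so H_0 ≅ Z.
  H_1: rank ker ∂_1 − rank ∂_2 = (4 − 3) − 0 = 1, and there is no ∂_2, so H_1 ≅ Z.

H_0 ≅ Z,  H_1 ≅ Z.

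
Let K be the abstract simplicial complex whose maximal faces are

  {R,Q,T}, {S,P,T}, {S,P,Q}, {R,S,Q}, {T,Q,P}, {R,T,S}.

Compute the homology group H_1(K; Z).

Order the vertices as P < Q < R < S < T. Listing each simplex with vertices in this order, K has dimension 2 with simplices:

  0-simplices (5): P, Q, R, S, T
  1-simplices (9): PQ, PS, PT, QR, QS, QT, RS, RT, ST
  2-simplices (6): PQS, PQT, PST, QRS, QRT, RST

so the chain groups are C_0 ≅ Z^5, C_1 ≅ Z^9, C_2 ≅ Z^6.

Boundary ∂_1: C_1 → C_0 maps an edge to its endpoints' difference, ∂[p,q] = q − p. For instance
  ∂PT = T − P.
As a 5×9 matrix over Z this has rank 4, with invariant factors (1,1,1,1).

The boundary map ∂_2: C_2 → C_1 sends each 2-simplex [p,q,r] to [q,r] − [p,r] + [p,q]. For instance
  ∂QRT = RT − QT + QR,
  ∂PQT = QT − PT + PQ.
The 9×6 boundary matrix has rank 5 and Smith normal form diag(1,1,1,1,1).

From H_k ≅ ker(∂_k) / im(∂_{k+1}) we obtain:

  H_1: rank ker ∂_1 − rank ∂_2 = (9 − 4) − 5 = 0, and the invariant factors of ∂_2 are all 1, so H_1 ≅ 0.

H_1 = 0.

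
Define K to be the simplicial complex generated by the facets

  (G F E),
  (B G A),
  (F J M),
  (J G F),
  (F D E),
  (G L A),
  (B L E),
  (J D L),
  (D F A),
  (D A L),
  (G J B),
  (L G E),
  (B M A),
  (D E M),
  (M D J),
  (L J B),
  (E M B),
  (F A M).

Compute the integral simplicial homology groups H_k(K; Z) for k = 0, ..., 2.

Fix the vertex order A < B < D < E < F < G < J < L < M and write every simplex with vertices in increasing order. Then dim K = 2 and the simplices of K are:

  0-simplices (9): A, B, D, E, F, G, J, L, M
  1-simplices (27): AB, AD, AF, AG, AL, AM, BE, BG, BJ, BL, BM, DE, DF, DJ, DL, DM, EF, EG, EL, EM, FG, FJ, FM, GJ, GL, JL, JM
  2-simplices (18): ABG, ABM, ADF, ADL, AFM, AGL, BEL, BEM, BGJ, BJL, DEF, DEM, DJL, DJM, EFG, EGL, FGJ, FJM

giving chain groups C_0 ≅ Z^9, C_1 ≅ Z^27, C_2 ≅ Z^18.

∂_1: C_1 → C_0 is given by ∂[p,q] = [q] − [p]. For instance
  ∂JM = M − J.
As a 9×27 matrix over Z this has rank 8, with invariant factors (1,1,1,1,1,1,1,1).

Boundary ∂_2: C_2 → C_1 maps a triangle to the signed sum of its edges. For instance
  ∂BJL = JL − BL + BJ,
  ∂FJM = JM − FM + FJ.
This gives a 27×18 integer matrix of rank 18; reducing to Smith normal form yields diagonal entries (1,1,1,1,1,1,1,1,1,1,1,1,1,1,1,1,1,2).

Reading off H_k = ker ∂_k / im ∂_{k+1}:

  H_0: rank C_0 − rank ∂_1 = 9 − 8 = 1, and the invariant factors of ∂_1 are all 1, so H_0 ≅ Z.
  H_1: rank ker ∂_1 − rank ∂_2 = (27 − 8) − 18 = 1, and ∂_2 has invariant factor 2 > 1, so H_1 ≅ Z × Z/2.
  H_2: rank ker ∂_2 − rank ∂_3 = (18 − 18) − 0 = 0, and there is no ∂_3, so H_2 ≅ 0.

(K is a triangulation of the Klein bottle.)

H_0 ≅ Z,  H_1 ≅ Z × Z/2,  H_2 = 0.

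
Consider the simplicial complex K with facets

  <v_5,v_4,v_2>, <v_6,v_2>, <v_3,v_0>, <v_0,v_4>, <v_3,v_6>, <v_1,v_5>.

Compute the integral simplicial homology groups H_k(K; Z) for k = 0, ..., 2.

H_0 = Z,  H_1 = Z,  H_2 = 0.

We work with the vertex ordering v_0 < v_1 < v_2 < v_3 < v_4 < v_5 < v_6. The simplices of K, each written with vertices in increasing order, are:

  0-simplices (7): [v_0], [v_1], [v_2], [v_3], [v_4], [v_5], [v_6]
  1-simplices (8): [v_0,v_3], [v_0,v_4], [v_1,v_5], [v_2,v_4], [v_2,v_5], [v_2,v_6], [v_3,v_6], [v_4,v_5]
  2-simplices (1): [v_2,v_4,v_5]

so the chain groups are C_0 ≅ Z^7, C_1 ≅ Z^8, C_2 ≅ Z^1.

The boundary map ∂_1: C_1 → C_0 is given by ∂[p,q] = [q] − [p]. For instance
  ∂[v_0,v_4] = [v_4] − [v_0].
As a 7×8 matrix over Z this has rank 6, with invariant factors (1,1,1,1,1,1).

∂_2: C_2 → C_1 maps a triangle to the signed sum of its edges. For instance
  ∂[v_2,v_4,v_5] = [v_4,v_5] − [v_2,v_5] + [v_2,v_4].
The 8×1 boundary matrix has rank 1 and Smith normal form diag(1).

From H_k ≅ ker(∂_k) / im(∂_{k+1}) we obtain:

  H_0: rank C_0 − rank ∂_1 = 7 − 6 = 1, and the invariant factors of ∂_1 are all 1, so H_0 ≅ Z.
  H_1: rank ker ∂_1 − rank ∂_2 = (8 − 6) − 1 = 1, and the invariant factors of ∂_2 are all 1, so H_1 ≅ Z.
  H_2: rank ker ∂_2 − rank ∂_3 = (1 − 1) − 0 = 0, and there is no ∂_3, so H_2 ≅ 0.

As a check, the Euler characteristic is 7 − 8 + 1 = 0, which agrees with 1 − 1 + 0 = 0.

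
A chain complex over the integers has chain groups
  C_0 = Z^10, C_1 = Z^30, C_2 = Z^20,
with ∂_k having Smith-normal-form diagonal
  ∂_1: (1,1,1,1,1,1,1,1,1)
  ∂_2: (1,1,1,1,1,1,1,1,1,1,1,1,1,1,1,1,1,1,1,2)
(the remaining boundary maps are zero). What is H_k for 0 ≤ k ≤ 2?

H_0 ≅ Z,  H_1 ≅ Z ⊕ Z/2Z,  H_2 = 0.

H_0: b_0 = 10 − 0 − 9 = 1; torsion from ∂_1 factors > 1: none. So H_0 ≅ Z.
H_1: b_1 = 30 − 9 − 20 = 1; torsion from ∂_2 factors > 1: [2]. So H_1 ≅ Z ⊕ Z/2Z.
H_2: b_2 = 20 − 20 − 0 = 0; torsion from ∂_3 factors > 1: none. So H_2 ≅ 0.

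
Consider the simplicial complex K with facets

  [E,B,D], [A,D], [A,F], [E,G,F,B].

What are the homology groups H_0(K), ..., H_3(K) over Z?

Fix the vertex order A < B < D < E < F < G and write every simplex with vertices in increasing order. Then dim K = 3 and the simplices of K are:

  0-simplices (6): A, B, D, E, F, G
  1-simplices (10): AD, AF, BD, BE, BF, BG, DE, EF, EG, FG
  2-simplices (5): BDE, BEF, BEG, BFG, EFG
  3-simplices (1): BEFG

giving chain groups C_0 ≅ Z^6, C_1 ≅ Z^10, C_2 ≅ Z^5, C_3 ≅ Z^1.

The boundary map ∂_1: C_1 → C_0 is given by ∂[p,q] = [q] − [p].
As a 6×10 matrix over Z this has rank 5, with invariant factors (1,1,1,1,1).

∂_2: C_2 → C_1 acts by ∂[p,q,r] = [q,r] − [p,r] + [p,q]. For instance
  ∂BFG = FG − BG + BF,
  ∂BDE = DE − BE + BD.
As a 10×5 matrix over Z this has rank 4, with invariant factors (1,1,1,1).

Boundary ∂_3: C_3 → C_2 sends each 3-simplex σ to the alternating sum Σ_i (−1)^i (σ with its i-th vertex removed). For instance
  ∂BEFG = EFG − BFG + BEG − BEF.
The resulting 5×1 matrix has rank 1, and its Smith normal form has invariant factors (1).

Computing H_k = (kernel of ∂_k) / (image of ∂_{k+1}):

  H_0: rank C_0 − rank ∂_1 = 6 − 5 = 1, and the invariant factors of ∂_1 are all 1, so H_0 ≅ Z.
  H_1: rank ker ∂_1 − rank ∂_2 = (10 − 5) − 4 = 1, and the invariant factors of ∂_2 are all 1, so H_1 ≅ Z.
  H_2: rank ker ∂_2 − rank ∂_3 = (5 − 4) − 1 = 0, and the invariant factors of ∂_3 are all 1, so H_2 ≅ 0.
  H_3: rank ker ∂_3 − rank ∂_4 = (1 − 1) − 0 = 0, and there is no ∂_4, so H_3 ≅ 0.

H_0 ≅ Z,  H_1 ≅ Z,  H_2 = 0,  H_3 = 0.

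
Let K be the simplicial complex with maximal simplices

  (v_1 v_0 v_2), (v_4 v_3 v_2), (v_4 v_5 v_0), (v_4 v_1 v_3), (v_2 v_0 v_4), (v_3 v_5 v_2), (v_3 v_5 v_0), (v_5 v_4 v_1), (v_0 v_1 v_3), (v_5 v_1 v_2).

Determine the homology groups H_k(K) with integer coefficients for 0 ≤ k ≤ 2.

H_0 ≅ Z,  H_1 ≅ Z_2,  H_2 = 0.

Take the total order v_0 < v_1 < v_2 < v_3 < v_4 < v_5 on the vertex set. Then K (dimension 2) consists of the simplices:

  0-simplices (6): [v_0], [v_1], [v_2], [v_3], [v_4], [v_5]
  1-simplices (15): (15 of them)
  2-simplices (10): [v_0,v_1,v_2], [v_0,v_1,v_3], [v_0,v_2,v_4], [v_0,v_3,v_5], [v_0,v_4,v_5], [v_1,v_2,v_5], [v_1,v_3,v_4], [v_1,v_4,v_5], [v_2,v_3,v_4], [v_2,v_3,v_5]

giving chain groups C_0 ≅ Z^6, C_1 ≅ Z^15, C_2 ≅ Z^10.

The boundary map ∂_1: C_1 → C_0 sends each edge [p,q] (with p < q) to q − p. For instance
  ∂[v_0,v_5] = [v_5] − [v_0].
As a 6×15 matrix over Z this has rank 5, with invariant factors (1,1,1,1,1).

The boundary map ∂_2: C_2 → C_1 acts by ∂[p,q,r] = [q,r] − [p,r] + [p,q]. For instance
  ∂[v_2,v_3,v_4] = [v_3,v_4] − [v_2,v_4] + [v_2,v_3],
  ∂[v_1,v_3,v_4] = [v_3,v_4] − [v_1,v_4] + [v_1,v_3].
This gives a 15×10 integer matrix of rank 10; reducing to Smith normal form yields diagonal entries (1,1,1,1,1,1,1,1,1,2).

Reading off H_k = ker ∂_k / im ∂_{k+1}:

  H_0: rank C_0 − rank ∂_1 = 6 − 5 = 1, and the invariant factors of ∂_1 are all 1, so H_0 = Z.
  H_1: rank ker ∂_1 − rank ∂_2 = (15 − 5) − 10 = 0, and ∂_2 has invariant factor 2 > 1, so H_1 = Z_2.
  H_2: rank ker ∂_2 − rank ∂_3 = (10 − 10) − 0 = 0, and there is no ∂_3, so H_2 = 0.

As a check, the Euler characteristic is 6 − 15 + 10 = 1, which agrees with 1 − 0 + 0 = 1.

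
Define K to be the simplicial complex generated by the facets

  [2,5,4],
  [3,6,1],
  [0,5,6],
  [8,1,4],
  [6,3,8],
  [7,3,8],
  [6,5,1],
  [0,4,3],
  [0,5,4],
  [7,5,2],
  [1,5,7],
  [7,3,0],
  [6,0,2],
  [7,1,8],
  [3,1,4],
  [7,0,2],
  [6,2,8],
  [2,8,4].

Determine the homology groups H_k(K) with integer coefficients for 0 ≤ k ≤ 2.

H_0 ≅ Z,  H_1 ≅ Z ⊕ Z/2,  H_2 = 0.

We work with the vertex ordering 0 < 1 < 2 < 3 < 4 < 5 < 6 < 7 < 8. The simplices of K, each written with vertices in increasing order, are:

  0-simplices (9): [0], [1], [2], [3], [4], [5], [6], [7], [8]
  1-simplices (27): (27 of them)
  2-simplices (18): [0,2,6], [0,2,7], [0,3,4], [0,3,7], [0,4,5], [0,5,6], [1,3,4], [1,3,6], [1,4,8], [1,5,6], [1,5,7], [1,7,8], [2,4,5], [2,4,8], [2,5,7], [2,6,8], [3,6,8], [3,7,8]

Hence C_0 ≅ Z^9, C_1 ≅ Z^27, C_2 ≅ Z^18.

Boundary ∂_1: C_1 → C_0 sends each edge [p,q] (with p < q) to q − p. For instance
  ∂[3,4] = [4] − [3].
The 9×27 boundary matrix has rank 8 and Smith normal form diag(1,1,1,1,1,1,1,1).

Boundary ∂_2: C_2 → C_1 sends each 2-simplex [p,q,r] to [q,r] − [p,r] + [p,q]. For instance
  ∂[2,4,5] = [4,5] − [2,5] + [2,4],
  ∂[0,3,4] = [3,4] − [0,4] + [0,3].
The 27×18 boundary matrix has rank 18 and Smith normal form diag(1,1,1,1,1,1,1,1,1,1,1,1,1,1,1,1,1,2).

Reading off H_k = ker ∂_k / im ∂_{k+1}:

  H_0: rank C_0 − rank ∂_1 = 9 − 8 = 1, and the invariant factors of ∂_1 are all 1, so H_0 ≅ Z.
  H_1: rank ker ∂_1 − rank ∂_2 = (27 − 8) − 18 = 1, and ∂_2 has invariant factor 2 > 1, so H_1 ≅ Z ⊕ Z/2.
  H_2: rank ker ∂_2 − rank ∂_3 = (18 − 18) − 0 = 0, and there is no ∂_3, so H_2 ≅ 0.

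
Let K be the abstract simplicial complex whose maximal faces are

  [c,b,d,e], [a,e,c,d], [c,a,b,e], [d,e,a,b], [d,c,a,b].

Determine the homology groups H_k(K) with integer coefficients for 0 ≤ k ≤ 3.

Order the vertices as a < b < c < d < e. Listing each simplex with vertices in this order, K has dimension 3 with simplices:

  0-simplices (5): a, b, c, d, e
  1-simplices (10): ab, ac, ad, ae, bc, bd, be, cd, ce, de
  2-simplices (10): abc, abd, abe, acd, ace, ade, bcd, bce, bde, cde
  3-simplices (5): abcd, abce, abde, acde, bcde

so the chain groups are C_0 ≅ Z^5, C_1 ≅ Z^10, C_2 ≅ Z^10, C_3 ≅ Z^5.

The boundary map ∂_1: C_1 → C_0 is given by ∂[p,q] = [q] − [p]. For instance
  ∂bc = c − b.
The resulting 5×10 matrix has rank 4, and its Smith normal form has invariant factors (1,1,1,1).

The boundary map ∂_2: C_2 → C_1 sends each 2-simplex [p,q,r] to [q,r] − [p,r] + [p,q]. For instance
  ∂abc = bc − ac + ab,
  ∂ade = de − ae + ad.
As a 10×10 matrix over Z this has rank 6, with invariant factors (1,1,1,1,1,1).

∂_3: C_3 → C_2 sends each 3-simplex σ to the alternating sum Σ_i (−1)^i (σ with its i-th vertex removed). For instance
  ∂abcd = bcd − acd + abd − abc,
  ∂acde = cde − ade + ace − acd.
The 10×5 boundary matrix has rank 4 and Smith normal form diag(1,1,1,1).

Computing H_k = (kernel of ∂_k) / (image of ∂_{k+1}):

  H_0: rank C_0 − rank ∂_1 = 5 − 4 = 1, and the invariant factors of ∂_1 are all 1, so H_0 = Z.
  H_1: rank ker ∂_1 − rank ∂_2 = (10 − 4) − 6 = 0, and the invariant factors of ∂_2 are all 1, so H_1 = 0.
  H_2: rank ker ∂_2 − rank ∂_3 = (10 − 6) − 4 = 0, and the invariant factors of ∂_3 are all 1, so H_2 = 0.
  H_3: rank ker ∂_3 − rank ∂_4 = (5 − 4) − 0 = 1, and there is no ∂_4, so H_3 = Z.

H_0 = Z,  H_1 = 0,  H_2 = 0,  H_3 = Z.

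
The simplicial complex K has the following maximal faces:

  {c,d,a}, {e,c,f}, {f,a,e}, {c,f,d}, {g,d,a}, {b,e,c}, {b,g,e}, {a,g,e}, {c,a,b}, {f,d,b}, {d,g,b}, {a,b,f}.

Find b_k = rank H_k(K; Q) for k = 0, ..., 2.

b_0 = 1, b_1 = 0, b_2 = 0.

Fix the vertex order a < b < c < d < e < f < g and write every simplex with vertices in increasing order. Then dim K = 2 and the simplices of K are:

  0-simplices (7): a, b, c, d, e, f, g
  1-simplices (18): ab, ac, ad, ae, af, ag, bc, bd, be, bf, bg, cd, ce, cf, df, dg, ef, eg
  2-simplices (12): abc, abf, acd, adg, aef, aeg, bce, bdf, bdg, beg, cdf, cef

Hence C_0 ≅ Z^7, C_1 ≅ Z^18, C_2 ≅ Z^12.

Boundary ∂_1: C_1 → C_0 is given by ∂[p,q] = [q] − [p]. For instance
  ∂bd = d − b.
The 7×18 boundary matrix has rank 6 and Smith normal form diag(1,1,1,1,1,1).

∂_2: C_2 → C_1 acts by ∂[p,q,r] = [q,r] − [p,r] + [p,q]. For instance
  ∂cef = ef − cf + ce,
  ∂bdg = dg − bg + bd.
This gives a 18×12 integer matrix of rank 12; reducing to Smith normal form yields diagonal entries (1,1,1,1,1,1,1,1,1,1,1,2).

Now H_k = ker ∂_k / im ∂_{k+1}, so:

  H_0: rank C_0 − rank ∂_1 = 7 − 6 = 1, and the invariant factors of ∂_1 are all 1, so H_0 = Z.
  H_1: rank ker ∂_1 − rank ∂_2 = (18 − 6) − 12 = 0, and ∂_2 has invariant factor 2 > 1, so H_1 = Z/2.
  H_2: rank ker ∂_2 − rank ∂_3 = (12 − 12) − 0 = 0, and there is no ∂_3, so H_2 = 0.

Hence the Betti numbers are b_0 = 1, b_1 = 0, b_2 = 0.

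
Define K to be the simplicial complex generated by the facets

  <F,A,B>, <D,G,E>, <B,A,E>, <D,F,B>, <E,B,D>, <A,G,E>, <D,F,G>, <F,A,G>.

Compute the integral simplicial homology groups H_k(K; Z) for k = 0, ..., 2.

We work with the vertex ordering A < B < D < E < F < G. The simplices of K, each written with vertices in increasing order, are:

  0-simplices (6): A, B, D, E, F, G
  1-simplices (12): AB, AE, AF, AG, BD, BE, BF, DE, DF, DG, EG, FG
  2-simplices (8): ABE, ABF, AEG, AFG, BDE, BDF, DEG, DFG

Hence C_0 ≅ Z^6, C_1 ≅ Z^12, C_2 ≅ Z^8.

Boundary ∂_1: C_1 → C_0 is given by ∂[p,q] = [q] − [p]. For instance
  ∂BD = D − B.
As a 6×12 matrix over Z this has rank 5, with invariant factors (1,1,1,1,1).

∂_2: C_2 → C_1 sends each 2-simplex [p,q,r] to [q,r] − [p,r] + [p,q]. For instance
  ∂DEG = EG − DG + DE,
  ∂ABE = BE − AE + AB.
The resulting 12×8 matrix has rank 7, and its Smith normal form has invariant factors (1,1,1,1,1,1,1).

Now H_k = ker ∂_k / im ∂_{k+1}, so:

  H_0: rank C_0 − rank ∂_1 = 6 − 5 = 1, and the invariant factors of ∂_1 are all 1, so H_0 = Z.
  H_1: rank ker ∂_1 − rank ∂_2 = (12 − 5) − 7 = 0, and the invariant factors of ∂_2 are all 1, so H_1 = 0.
  H_2: rank ker ∂_2 − rank ∂_3 = (8 − 7) − 0 = 1, and there is no ∂_3, so H_2 = Z.

(K is a triangulation of the 2-sphere S^2.)

H_0 ≅ Z,  H_1 = 0,  H_2 ≅ Z.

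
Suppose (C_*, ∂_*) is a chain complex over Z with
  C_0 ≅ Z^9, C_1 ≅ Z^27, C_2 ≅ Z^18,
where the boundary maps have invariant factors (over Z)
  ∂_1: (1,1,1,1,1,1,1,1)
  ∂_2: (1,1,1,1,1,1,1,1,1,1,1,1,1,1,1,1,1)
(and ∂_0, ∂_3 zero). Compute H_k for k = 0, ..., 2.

H_0: b_0 = 9 − 0 − 8 = 1; torsion from ∂_1 factors > 1: none. So H_0 ≅ Z.
H_1: b_1 = 27 − 8 − 17 = 2; torsion from ∂_2 factors > 1: none. So H_1 ≅ Z^2.
H_2: b_2 = 18 − 17 − 0 = 1; torsion from ∂_3 factors > 1: none. So H_2 ≅ Z.

H_0 ≅ Z,  H_1 ≅ Z^2,  H_2 ≅ Z.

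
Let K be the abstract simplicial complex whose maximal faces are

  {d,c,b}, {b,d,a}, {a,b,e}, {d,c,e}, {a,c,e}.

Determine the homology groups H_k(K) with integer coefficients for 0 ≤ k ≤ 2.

We work with the vertex ordering a < b < c < d < e. The simplices of K, each written with vertices in increasing order, are:

  0-simplices (5): a, b, c, d, e
  1-simplices (10): ab, ac, ad, ae, bc, bd, be, cd, ce, de
  2-simplices (5): abd, abe, ace, bcd, cde

Hence C_0 ≅ Z^5, C_1 ≅ Z^10, C_2 ≅ Z^5.

Boundary ∂_1: C_1 → C_0 is given by ∂[p,q] = [q] − [p]. For instance
  ∂ad = d − a.
As a 5×10 matrix over Z this has rank 4, with invariant factors (1,1,1,1).

Boundary ∂_2: C_2 → C_1 acts by ∂[p,q,r] = [q,r] − [p,r] + [p,q]. For instance
  ∂abe = be − ae + ab,
  ∂bcd = cd − bd + bc.
This gives a 10×5 integer matrix of rank 5; reducing to Smith normal form yields diagonal entries (1,1,1,1,1).

Computing H_k = (kernel of ∂_k) / (image of ∂_{k+1}):

  H_0: rank C_0 − rank ∂_1 = 5 − 4 = 1, and the invariant factors of ∂_1 are all 1, so H_0 = Z.
  H_1: rank ker ∂_1 − rank ∂_2 = (10 − 4) − 5 = 1, and the invariant factors of ∂_2 are all 1, so H_1 = Z.
  H_2: rank ker ∂_2 − rank ∂_3 = (5 − 5) − 0 = 0, and there is no ∂_3, so H_2 = 0.

H_0 ≅ Z,  H_1 ≅ Z,  H_2 = 0.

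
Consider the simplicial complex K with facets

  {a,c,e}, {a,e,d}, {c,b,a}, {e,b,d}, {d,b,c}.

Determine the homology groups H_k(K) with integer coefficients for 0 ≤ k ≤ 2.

Fix the vertex order a < b < c < d < e and write every simplex with vertices in increasing order. Then dim K = 2 and the simplices of K are:

  0-simplices (5): a, b, c, d, e
  1-simplices (10): ab, ac, ad, ae, bc, bd, be, cd, ce, de
  2-simplices (5): abc, ace, ade, bcd, bde

Hence C_0 ≅ Z^5, C_1 ≅ Z^10, C_2 ≅ Z^5.

∂_1: C_1 → C_0 maps an edge to its endpoints' difference, ∂[p,q] = q − p. For instance
  ∂ab = b − a.
As a 5×10 matrix over Z this has rank 4, with invariant factors (1,1,1,1).

Boundary ∂_2: C_2 → C_1 sends each 2-simplex [p,q,r] to [q,r] − [p,r] + [p,q]. For instance
  ∂bde = de − be + bd,
  ∂ade = de − ae + ad.
This gives a 10×5 integer matrix of rank 5; reducing to Smith normal form yields diagonal entries (1,1,1,1,1).

Reading off H_k = ker ∂_k / im ∂_{k+1}:

  H_0: rank C_0 − rank ∂_1 = 5 − 4 = 1, and the invariant factors of ∂_1 are all 1, so H_0 = Z.
  H_1: rank ker ∂_1 − rank ∂_2 = (10 − 4) − 5 = 1, and the invariant factors of ∂_2 are all 1, so H_1 = Z.
  H_2: rank ker ∂_2 − rank ∂_3 = (5 − 5) − 0 = 0, and there is no ∂_3, so H_2 = 0.

H_0 = Z,  H_1 = Z,  H_2 = 0.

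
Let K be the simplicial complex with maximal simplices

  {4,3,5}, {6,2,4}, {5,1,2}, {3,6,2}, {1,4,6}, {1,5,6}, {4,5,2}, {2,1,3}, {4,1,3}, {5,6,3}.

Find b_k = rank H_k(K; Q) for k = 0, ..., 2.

We work with the vertex ordering 1 < 2 < 3 < 4 < 5 < 6. The simplices of K, each written with vertices in increasing order, are:

  0-simplices (6): [1], [2], [3], [4], [5], [6]
  1-simplices (15): [1,2], [1,3], [1,4], [1,5], [1,6], [2,3], [2,4], [2,5], [2,6], [3,4], [3,5], [3,6], [4,5], [4,6], [5,6]
  2-simplices (10): [1,2,3], [1,2,5], [1,3,4], [1,4,6], [1,5,6], [2,3,6], [2,4,5], [2,4,6], [3,4,5], [3,5,6]

so the chain groups are C_0 ≅ Z^6, C_1 ≅ Z^15, C_2 ≅ Z^10.

The boundary map ∂_1: C_1 → C_0 maps an edge to its endpoints' difference, ∂[p,q] = q − p. For instance
  ∂[1,4] = [4] − [1].
As a 6×15 matrix over Z this has rank 5, with invariant factors (1,1,1,1,1).

∂_2: C_2 → C_1 maps a triangle to the signed sum of its edges. For instance
  ∂[1,5,6] = [5,6] − [1,6] + [1,5],
  ∂[2,4,5] = [4,5] − [2,5] + [2,4].
This gives a 15×10 integer matrix of rank 10; reducing to Smith normal form yields diagonal entries (1,1,1,1,1,1,1,1,1,2).

Reading off H_k = ker ∂_k / im ∂_{k+1}:

  H_0: rank C_0 − rank ∂_1 = 6 − 5 = 1, and the invariant factors of ∂_1 are all 1, so H_0 = Z.
  H_1: rank ker ∂_1 − rank ∂_2 = (15 − 5) − 10 = 0, and ∂_2 has invariant factor 2 > 1, so H_1 = Z/2.
  H_2: rank ker ∂_2 − rank ∂_3 = (10 − 10) − 0 = 0, and there is no ∂_3, so H_2 = 0.

Hence the Betti numbers are b_0 = 1, b_1 = 0, b_2 = 0.

b_0 = 1, b_1 = 0, b_2 = 0.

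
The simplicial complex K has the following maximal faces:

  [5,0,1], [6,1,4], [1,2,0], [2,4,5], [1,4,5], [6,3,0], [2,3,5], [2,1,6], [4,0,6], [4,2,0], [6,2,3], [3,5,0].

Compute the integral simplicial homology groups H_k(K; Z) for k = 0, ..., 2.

H_0 = Z,  H_1 = Z/2,  H_2 = 0.

Take the total order 0 < 1 < 2 < 3 < 4 < 5 < 6 on the vertex set. Then K (dimension 2) consists of the simplices:

  0-simplices (7): [0], [1], [2], [3], [4], [5], [6]
  1-simplices (18): [0,1], [0,2], [0,3], [0,4], [0,5], [0,6], [1,2], [1,4], [1,5], [1,6], [2,3], [2,4], [2,5], [2,6], [3,5], [3,6], [4,5], [4,6]
  2-simplices (12): [0,1,2], [0,1,5], [0,2,4], [0,3,5], [0,3,6], [0,4,6], [1,2,6], [1,4,5], [1,4,6], [2,3,5], [2,3,6], [2,4,5]

so the chain groups are C_0 ≅ Z^7, C_1 ≅ Z^18, C_2 ≅ Z^12.

The boundary map ∂_1: C_1 → C_0 maps an edge to its endpoints' difference, ∂[p,q] = q − p. For instance
  ∂[1,6] = [6] − [1].
This gives a 7×18 integer matrix of rank 6; reducing to Smith normal form yields diagonal entries (1,1,1,1,1,1).

Boundary ∂_2: C_2 → C_1 sends each 2-simplex [p,q,r] to [q,r] − [p,r] + [p,q]. For instance
  ∂[1,4,6] = [4,6] − [1,6] + [1,4],
  ∂[0,3,6] = [3,6] − [0,6] + [0,3].
This gives a 18×12 integer matrix of rank 12; reducing to Smith normal form yields diagonal entries (1,1,1,1,1,1,1,1,1,1,1,2).

Reading off H_k = ker ∂_k / im ∂_{k+1}:

  H_0: rank C_0 − rank ∂_1 = 7 − 6 = 1, and the invariant factors of ∂_1 are all 1, so H_0 ≅ Z.
  H_1: rank ker ∂_1 − rank ∂_2 = (18 − 6) − 12 = 0, and ∂_2 has invariant factor 2 > 1, so H_1 ≅ Z/2.
  H_2: rank ker ∂_2 − rank ∂_3 = (12 − 12) − 0 = 0, and there is no ∂_3, so H_2 ≅ 0.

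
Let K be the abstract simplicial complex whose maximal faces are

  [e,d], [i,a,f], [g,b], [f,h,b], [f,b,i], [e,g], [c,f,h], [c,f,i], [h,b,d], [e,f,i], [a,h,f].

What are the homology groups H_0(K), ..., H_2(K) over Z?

H_0 = Z,  H_1 = Z^2,  H_2 = 0.

K has 9 vertices, 18 edges, 8 triangles.
rank ∂_0 = 0, rank ∂_1 = 8 ⇒ b_0 = 9 − 0 − 8 = 1; all invariant factors of ∂_1 are 1 so no torsion. So H_0 ≅ Z.
rank ∂_1 = 8, rank ∂_2 = 8 ⇒ b_1 = 18 − 8 − 8 = 2; all invariant factors of ∂_2 are 1 so no torsion. So H_1 ≅ Z^2.
rank ∂_2 = 8, rank ∂_3 = 0 ⇒ b_2 = 8 − 8 − 0 = 0. So H_2 ≅ 0.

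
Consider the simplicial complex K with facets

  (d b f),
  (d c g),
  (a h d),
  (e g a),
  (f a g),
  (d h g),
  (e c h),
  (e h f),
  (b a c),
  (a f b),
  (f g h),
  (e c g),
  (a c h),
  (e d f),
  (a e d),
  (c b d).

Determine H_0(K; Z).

H_0 ≅ Z.

Order the vertices as a < b < c < d < e < f < g < h. Listing each simplex with vertices in this order, K has dimension 2 with simplices:

  0-simplices (8): a, b, c, d, e, f, g, h
  1-simplices (24): ab, ac, ad, ae, af, ag, ah, bc, bd, bf, cd, ce, cg, ch, de, df, dg, dh, ef, eg, eh, fg, fh, gh
  2-simplices (16): abc, abf, ach, ade, adh, aeg, afg, bcd, bdf, cdg, ceg, ceh, def, dgh, efh, fgh

Hence C_0 ≅ Z^8, C_1 ≅ Z^24, C_2 ≅ Z^16.

The boundary map ∂_1: C_1 → C_0 is given by ∂[p,q] = [q] − [p]. For instance
  ∂ag = g − a.
This gives a 8×24 integer matrix of rank 7; reducing to Smith normal form yields diagonal entries (1,1,1,1,1,1,1).

∂_2: C_2 → C_1 acts by ∂[p,q,r] = [q,r] − [p,r] + [p,q]. For instance
  ∂abc = bc − ac + ab,
  ∂ach = ch − ah + ac.
The resulting 24×16 matrix has rank 15, and its Smith normal form has invariant factors (1,1,1,1,1,1,1,1,1,1,1,1,1,1,1).

Computing H_k = (kernel of ∂_k) / (image of ∂_{k+1}):

  H_0: rank C_0 − rank ∂_1 = 8 − 7 = 1, and the invariant factors of ∂_1 are all 1, so H_0 ≅ Z.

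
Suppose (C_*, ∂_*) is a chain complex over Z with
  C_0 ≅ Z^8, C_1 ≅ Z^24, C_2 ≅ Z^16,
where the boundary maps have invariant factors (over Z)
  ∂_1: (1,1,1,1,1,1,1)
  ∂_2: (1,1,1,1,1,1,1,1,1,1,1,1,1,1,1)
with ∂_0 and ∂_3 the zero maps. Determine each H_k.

H_0 = Z,  H_1 = Z^2,  H_2 = Z.

H_0: b_0 = 8 − 0 − 7 = 1; torsion from ∂_1 factors > 1: none. So H_0 = Z.
H_1: b_1 = 24 − 7 − 15 = 2; torsion from ∂_2 factors > 1: none. So H_1 = Z^2.
H_2: b_2 = 16 − 15 − 0 = 1; torsion from ∂_3 factors > 1: none. So H_2 = Z.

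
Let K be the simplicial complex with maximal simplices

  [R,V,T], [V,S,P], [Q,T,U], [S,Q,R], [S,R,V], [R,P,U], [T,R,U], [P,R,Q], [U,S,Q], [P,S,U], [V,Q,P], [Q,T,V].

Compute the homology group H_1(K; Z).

H_1 ≅ Z/2Z.

K has 7 vertices, 18 edges, 12 triangles.
rank ∂_1 = 6, rank ∂_2 = 12 ⇒ b_1 = 18 − 6 − 12 = 0; ∂_2 has invariant factor(s) [2] giving torsion. So H_1 = Z/2Z.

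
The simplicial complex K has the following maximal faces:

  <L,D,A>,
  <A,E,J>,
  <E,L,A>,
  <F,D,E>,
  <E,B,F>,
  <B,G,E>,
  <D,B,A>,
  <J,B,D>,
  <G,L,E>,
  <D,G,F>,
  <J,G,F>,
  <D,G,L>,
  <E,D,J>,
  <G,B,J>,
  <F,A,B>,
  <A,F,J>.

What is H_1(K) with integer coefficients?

H_1 ≅ Z^2.

Order the vertices as A < B < D < E < F < G < J < L. Listing each simplex with vertices in this order, K has dimension 2 with simplices:

  0-simplices (8): A, B, D, E, F, G, J, L
  1-simplices (24): AB, AD, AE, AF, AJ, AL, BD, BE, BF, BG, BJ, DE, DF, DG, DJ, DL, EF, EG, EJ, EL, FG, FJ, GJ, GL
  2-simplices (16): ABD, ABF, ADL, AEJ, AEL, AFJ, BDJ, BEF, BEG, BGJ, DEF, DEJ, DFG, DGL, EGL, FGJ

so the chain groups are C_0 ≅ Z^8, C_1 ≅ Z^24, C_2 ≅ Z^16.

Boundary ∂_1: C_1 → C_0 maps an edge to its endpoints' difference, ∂[p,q] = q − p.
The 8×24 boundary matrix has rank 7 and Smith normal form diag(1,1,1,1,1,1,1).

∂_2: C_2 → C_1 maps a triangle to the signed sum of its edges. For instance
  ∂BEG = EG − BG + BE,
  ∂FGJ = GJ − FJ + FG.
This gives a 24×16 integer matrix of rank 15; reducing to Smith normal form yields diagonal entries (1,1,1,1,1,1,1,1,1,1,1,1,1,1,1).

Now H_k = ker ∂_k / im ∂_{k+1}, so:

  H_1: rank ker ∂_1 − rank ∂_2 = (24 − 7) − 15 = 2, and the invariant factors of ∂_2 are all 1, so H_1 ≅ Z^2.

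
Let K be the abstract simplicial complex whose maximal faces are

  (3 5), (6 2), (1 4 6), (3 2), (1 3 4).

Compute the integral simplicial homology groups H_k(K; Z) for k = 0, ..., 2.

H_0 = Z,  H_1 = Z,  H_2 = 0.

Order the vertices as 1 < 2 < 3 < 4 < 5 < 6. Listing each simplex with vertices in this order, K has dimension 2 with simplices:

  0-simplices (6): [1], [2], [3], [4], [5], [6]
  1-simplices (8): [1,3], [1,4], [1,6], [2,3], [2,6], [3,4], [3,5], [4,6]
  2-simplices (2): [1,3,4], [1,4,6]

giving chain groups C_0 ≅ Z^6, C_1 ≅ Z^8, C_2 ≅ Z^2.

The boundary map ∂_1: C_1 → C_0 is given by ∂[p,q] = [q] − [p]. For instance
  ∂[1,6] = [6] − [1].
The resulting 6×8 matrix has rank 5, and its Smith normal form has invariant factors (1,1,1,1,1).

Boundary ∂_2: C_2 → C_1 acts by ∂[p,q,r] = [q,r] − [p,r] + [p,q]. For instance
  ∂[1,3,4] = [3,4] − [1,4] + [1,3],
  ∂[1,4,6] = [4,6] − [1,6] + [1,4].
The 8×2 boundary matrix has rank 2 and Smith normal form diag(1,1).

From H_k ≅ ker(∂_k) / im(∂_{k+1}) we obtain:

  H_0: rank C_0 − rank ∂_1 = 6 − 5 = 1, and the invariant factors of ∂_1 are all 1, so H_0 = Z.
  H_1: rank ker ∂_1 − rank ∂_2 = (8 − 5) − 2 = 1, and the invariant factors of ∂_2 are all 1, so H_1 = Z.
  H_2: rank ker ∂_2 − rank ∂_3 = (2 − 2) − 0 = 0, and there is no ∂_3, so H_2 = 0.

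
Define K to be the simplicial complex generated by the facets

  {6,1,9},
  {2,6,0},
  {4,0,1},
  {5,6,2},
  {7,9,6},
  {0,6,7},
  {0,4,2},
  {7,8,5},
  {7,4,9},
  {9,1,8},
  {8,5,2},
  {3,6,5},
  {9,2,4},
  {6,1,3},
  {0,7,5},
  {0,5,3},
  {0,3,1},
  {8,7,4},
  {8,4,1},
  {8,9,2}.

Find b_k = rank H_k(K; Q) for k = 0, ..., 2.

Take the total order 0 < 1 < 2 < 3 < 4 < 5 < 6 < 7 < 8 < 9 on the vertex set. Then K (dimension 2) consists of the simplices:

  0-simplices (10): [0], [1], [2], [3], [4], [5], [6], [7], [8], [9]
  1-simplices (30): (30 of them)
  2-simplices (20): (20 of them)

Hence C_0 ≅ Z^10, C_1 ≅ Z^30, C_2 ≅ Z^20.

∂_1: C_1 → C_0 is given by ∂[p,q] = [q] − [p].
As a 10×30 matrix over Z this has rank 9, with invariant factors (1,1,1,1,1,1,1,1,1).

∂_2: C_2 → C_1 sends each 2-simplex [p,q,r] to [q,r] − [p,r] + [p,q]. For instance
  ∂[2,5,8] = [5,8] − [2,8] + [2,5],
  ∂[0,2,4] = [2,4] − [0,4] + [0,2].
As a 30×20 matrix over Z this has rank 20, with invariant factors (1,1,1,1,1,1,1,1,1,1,1,1,1,1,1,1,1,1,1,2).

From H_k ≅ ker(∂_k) / im(∂_{k+1}) we obtain:

  H_0: rank C_0 − rank ∂_1 = 10 − 9 = 1, and the invariant factors of ∂_1 are all 1, so H_0 ≅ Z.
  H_1: rank ker ∂_1 − rank ∂_2 = (30 − 9) − 20 = 1, and ∂_2 has invariant factor 2 > 1, so H_1 ≅ Z × Z/2.
  H_2: rank ker ∂_2 − rank ∂_3 = (20 − 20) − 0 = 0, and there is no ∂_3, so H_2 ≅ 0.

As a check, the Euler characteristic is 10 − 30 + 20 = 0, which agrees with 1 − 1 + 0 = 0.
(K is a triangulation of the Klein bottle.)

Hence the Betti numbers are b_0 = 1, b_1 = 1, b_2 = 0.

b_0 = 1, b_1 = 1, b_2 = 0.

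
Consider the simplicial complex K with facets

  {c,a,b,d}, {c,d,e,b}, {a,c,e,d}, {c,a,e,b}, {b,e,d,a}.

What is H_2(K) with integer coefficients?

Take the total order a < b < c < d < e on the vertex set. Then K (dimension 3) consists of the simplices:

  0-simplices (5): a, b, c, d, e
  1-simplices (10): ab, ac, ad, ae, bc, bd, be, cd, ce, de
  2-simplices (10): abc, abd, abe, acd, ace, ade, bcd, bce, bde, cde
  3-simplices (5): abcd, abce, abde, acde, bcde

so the chain groups are C_0 ≅ Z^5, C_1 ≅ Z^10, C_2 ≅ Z^10, C_3 ≅ Z^5.

The boundary map ∂_1: C_1 → C_0 sends each edge [p,q] (with p < q) to q − p.
This gives a 5×10 integer matrix of rank 4; reducing to Smith normal form yields diagonal entries (1,1,1,1).

Boundary ∂_2: C_2 → C_1 acts by ∂[p,q,r] = [q,r] − [p,r] + [p,q]. For instance
  ∂bde = de − be + bd,
  ∂abe = be − ae + ab.
This gives a 10×10 integer matrix of rank 6; reducing to Smith normal form yields diagonal entries (1,1,1,1,1,1).

The boundary map ∂_3: C_3 → C_2 sends each 3-simplex σ to the alternating sum Σ_i (−1)^i (σ with its i-th vertex removed). For instance
  ∂abde = bde − ade + abe − abd,
  ∂abcd = bcd − acd + abd − abc.
The 10×5 boundary matrix has rank 4 and Smith normal form diag(1,1,1,1).

From H_k ≅ ker(∂_k) / im(∂_{k+1}) we obtain:

  H_2: rank ker ∂_2 − rank ∂_3 = (10 − 6) − 4 = 0, and the invariant factors of ∂_3 are all 1, so H_2 = 0.

H_2 = 0.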